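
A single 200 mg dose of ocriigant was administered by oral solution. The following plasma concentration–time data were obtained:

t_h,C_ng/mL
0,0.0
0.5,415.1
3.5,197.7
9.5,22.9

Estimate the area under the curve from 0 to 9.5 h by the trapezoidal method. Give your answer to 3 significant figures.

Trapezoidal AUC_0→9.5:
  [0→0.5]: (0.0+415.1)/2 × 0.5 = 103.775
  [0.5→3.5]: (415.1+197.7)/2 × 3 = 919.2
  [3.5→9.5]: (197.7+22.9)/2 × 6 = 661.8
  Sum = 1684.775 ng/mL·h

AUC = 1680 ng/mL·h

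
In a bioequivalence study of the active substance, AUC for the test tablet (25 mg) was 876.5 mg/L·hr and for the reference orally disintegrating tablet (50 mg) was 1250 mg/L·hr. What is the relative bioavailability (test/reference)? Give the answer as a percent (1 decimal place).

F_rel = (AUC_test/D_test) / (AUC_ref/D_ref)
      = (876.5/25) / (1250/50)
      = 35.06 / 25 = 1.4024 = 140.24%

F_rel = 140.2%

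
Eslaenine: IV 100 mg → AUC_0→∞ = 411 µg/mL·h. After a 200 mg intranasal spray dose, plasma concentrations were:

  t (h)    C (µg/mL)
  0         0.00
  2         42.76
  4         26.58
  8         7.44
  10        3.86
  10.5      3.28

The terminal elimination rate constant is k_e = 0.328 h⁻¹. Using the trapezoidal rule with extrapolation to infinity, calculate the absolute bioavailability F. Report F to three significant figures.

F = 0.247

Trapezoidal AUC_0→10.5 (intranasal spray):
  [0→2]: (0.00+42.76)/2 × 2 = 42.76
  [2→4]: (42.76+26.58)/2 × 2 = 69.34
  [4→8]: (26.58+7.44)/2 × 4 = 68.04
  [8→10]: (7.44+3.86)/2 × 2 = 11.3
  [10→10.5]: (3.86+3.28)/2 × 0.5 = 1.785
  Sum = 193.225 µg/mL·h
Tail: C_last/k_e = 3.28/0.328 = 10.000
AUC_0→∞ (intranasal spray) = 193.225 + 10.000 = 203.225 µg/mL·h
F = (AUC_ev/D_ev)/(AUC_iv/D_iv) = (203.225/200)/(411/100) = 1.016125/4.11 = 0.2472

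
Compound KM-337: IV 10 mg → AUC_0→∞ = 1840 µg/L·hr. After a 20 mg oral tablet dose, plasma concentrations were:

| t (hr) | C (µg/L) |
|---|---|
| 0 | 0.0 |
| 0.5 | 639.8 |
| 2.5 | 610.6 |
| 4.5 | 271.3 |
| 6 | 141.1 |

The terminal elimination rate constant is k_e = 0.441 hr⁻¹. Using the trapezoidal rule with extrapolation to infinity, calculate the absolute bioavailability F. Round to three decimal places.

Trapezoidal AUC_0→6 (oral tablet):
  [0→0.5]: (0.0+639.8)/2 × 0.5 = 159.95
  [0.5→2.5]: (639.8+610.6)/2 × 2 = 1250.4
  [2.5→4.5]: (610.6+271.3)/2 × 2 = 881.9
  [4.5→6]: (271.3+141.1)/2 × 1.5 = 309.3
  Sum = 2601.55 µg/L·hr
Tail: C_last/k_e = 141.1/0.441 = 319.955
AUC_0→∞ (oral tablet) = 2601.55 + 319.955 = 2921.505 µg/L·hr
F = (AUC_ev/D_ev)/(AUC_iv/D_iv) = (2921.505/20)/(1840/10) = 146.07525/184 = 0.7939

F = 0.794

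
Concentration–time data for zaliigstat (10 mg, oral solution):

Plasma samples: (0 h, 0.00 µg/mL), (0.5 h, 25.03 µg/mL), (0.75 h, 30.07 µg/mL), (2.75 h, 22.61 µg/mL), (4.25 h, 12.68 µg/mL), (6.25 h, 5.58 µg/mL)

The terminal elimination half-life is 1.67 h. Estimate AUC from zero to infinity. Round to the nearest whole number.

Trapezoidal AUC_0→6.25:
  [0→0.5]: (0.00+25.03)/2 × 0.5 = 6.2575
  [0.5→0.75]: (25.03+30.07)/2 × 0.25 = 6.8875
  [0.75→2.75]: (30.07+22.61)/2 × 2 = 52.68
  [2.75→4.25]: (22.61+12.68)/2 × 1.5 = 26.4675
  [4.25→6.25]: (12.68+5.58)/2 × 2 = 18.26
  Sum = 110.5525 µg/mL·h
k_e = ln2 / t½ = 0.693147 / 1.67 = 0.4151 h^-1
Extrapolated tail: C_last / k_e = 5.58 / 0.4151 = 13.443
AUC_0→∞ = 110.5525 + 13.443 = 123.9955 µg/mL·h

AUC = 124 µg/mL·h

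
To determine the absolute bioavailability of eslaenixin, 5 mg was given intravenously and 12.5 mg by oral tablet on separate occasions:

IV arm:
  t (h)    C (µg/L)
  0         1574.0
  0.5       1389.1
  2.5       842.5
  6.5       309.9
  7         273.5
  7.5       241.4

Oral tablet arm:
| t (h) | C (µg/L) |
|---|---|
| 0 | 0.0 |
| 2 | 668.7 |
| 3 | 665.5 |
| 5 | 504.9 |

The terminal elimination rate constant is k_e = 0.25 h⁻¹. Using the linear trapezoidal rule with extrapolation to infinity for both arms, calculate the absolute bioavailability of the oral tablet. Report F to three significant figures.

Trapezoidal AUC_0→7.5 (IV):
  [0→0.5]: (1574.0+1389.1)/2 × 0.5 = 740.775
  [0.5→2.5]: (1389.1+842.5)/2 × 2 = 2231.6
  [2.5→6.5]: (842.5+309.9)/2 × 4 = 2304.8
  [6.5→7]: (309.9+273.5)/2 × 0.5 = 145.85
  [7→7.5]: (273.5+241.4)/2 × 0.5 = 128.725
  Sum = 5551.75 µg/L·h
IV tail: 241.4/0.25 = 965.600; AUC_iv,0→∞ = 5551.75 + 965.600 = 6517.35 µg/L·h
Trapezoidal AUC_0→5 (oral tablet):
  [0→2]: (0.0+668.7)/2 × 2 = 668.7
  [2→3]: (668.7+665.5)/2 × 1 = 667.1
  [3→5]: (665.5+504.9)/2 × 2 = 1170.4
  Sum = 2506.2 µg/L·h
oral tablet tail: 504.9/0.25 = 2019.600; AUC_ev,0→∞ = 2506.2 + 2019.600 = 4525.8 µg/L·h
F = (AUC_ev/D_ev)/(AUC_iv/D_iv) = (4525.8/12.5)/(6517.35/5) = 362.064/1303.47 = 0.2778

F = 0.278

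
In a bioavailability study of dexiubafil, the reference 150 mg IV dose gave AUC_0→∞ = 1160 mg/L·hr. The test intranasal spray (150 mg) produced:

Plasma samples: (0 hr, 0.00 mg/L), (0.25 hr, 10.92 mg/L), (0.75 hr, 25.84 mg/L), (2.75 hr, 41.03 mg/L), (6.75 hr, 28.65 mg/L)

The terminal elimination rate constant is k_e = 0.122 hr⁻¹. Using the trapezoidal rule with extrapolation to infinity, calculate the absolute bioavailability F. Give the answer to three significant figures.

F = 0.389

Trapezoidal AUC_0→6.75 (intranasal spray):
  [0→0.25]: (0.00+10.92)/2 × 0.25 = 1.365
  [0.25→0.75]: (10.92+25.84)/2 × 0.5 = 9.19
  [0.75→2.75]: (25.84+41.03)/2 × 2 = 66.87
  [2.75→6.75]: (41.03+28.65)/2 × 4 = 139.36
  Sum = 216.785 mg/L·hr
Tail: C_last/k_e = 28.65/0.122 = 234.836
AUC_0→∞ (intranasal spray) = 216.785 + 234.836 = 451.621 mg/L·hr
F = (AUC_ev/D_ev)/(AUC_iv/D_iv) = (451.621/150)/(1160/150) = 3.01081/7.73333 = 0.3893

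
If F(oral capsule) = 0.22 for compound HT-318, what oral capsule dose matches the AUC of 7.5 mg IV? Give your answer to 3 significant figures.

D_oral = 34.1 mg

For equal systemic exposure: F × D_ev = D_iv
D_ev = D_iv / F = 7.5 / 0.22 = 34.0909 mg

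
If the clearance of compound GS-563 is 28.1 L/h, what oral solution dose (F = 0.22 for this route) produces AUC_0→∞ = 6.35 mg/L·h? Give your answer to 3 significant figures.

Dose = 811 mg

Dose = CL × AUC_0→∞ / F
     = 28.1 × 6.35 / 0.22 = 811.068 mg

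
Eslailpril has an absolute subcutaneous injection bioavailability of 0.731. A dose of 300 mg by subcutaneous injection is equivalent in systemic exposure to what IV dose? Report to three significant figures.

Systemic exposure from an extravascular dose = F × D_ev, so the equivalent IV dose is F × D_ev.
D_iv = F × D_ev = 0.731 × 300 = 219.3 mg

D_iv = 219 mg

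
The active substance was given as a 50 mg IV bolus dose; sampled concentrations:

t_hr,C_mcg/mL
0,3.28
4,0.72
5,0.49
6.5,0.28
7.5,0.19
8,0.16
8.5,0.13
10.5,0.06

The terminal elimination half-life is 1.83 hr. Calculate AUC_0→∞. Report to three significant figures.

Trapezoidal AUC_0→10.5:
  [0→4]: (3.28+0.72)/2 × 4 = 8.0
  [4→5]: (0.72+0.49)/2 × 1 = 0.605
  [5→6.5]: (0.49+0.28)/2 × 1.5 = 0.5775
  [6.5→7.5]: (0.28+0.19)/2 × 1 = 0.235
  [7.5→8]: (0.19+0.16)/2 × 0.5 = 0.0875
  [8→8.5]: (0.16+0.13)/2 × 0.5 = 0.0725
  [8.5→10.5]: (0.13+0.06)/2 × 2 = 0.19
  Sum = 9.7675 mcg/mL·hr
k_e = ln2 / t½ = 0.693147 / 1.83 = 0.3788 hr^-1
Extrapolated tail: C_last / k_e = 0.06 / 0.3788 = 0.158
AUC_0→∞ = 9.7675 + 0.158 = 9.9255 mcg/mL·hr

AUC = 9.93 mcg/mL·hr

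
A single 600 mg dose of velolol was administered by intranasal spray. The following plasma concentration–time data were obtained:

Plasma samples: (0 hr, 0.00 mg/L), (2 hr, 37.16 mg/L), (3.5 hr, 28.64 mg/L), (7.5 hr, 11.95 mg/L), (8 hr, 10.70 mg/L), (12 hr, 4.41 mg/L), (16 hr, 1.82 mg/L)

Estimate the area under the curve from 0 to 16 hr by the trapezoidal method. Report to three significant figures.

Trapezoidal AUC_0→16:
  [0→2]: (0.00+37.16)/2 × 2 = 37.16
  [2→3.5]: (37.16+28.64)/2 × 1.5 = 49.35
  [3.5→7.5]: (28.64+11.95)/2 × 4 = 81.18
  [7.5→8]: (11.95+10.70)/2 × 0.5 = 5.6625
  [8→12]: (10.70+4.41)/2 × 4 = 30.22
  [12→16]: (4.41+1.82)/2 × 4 = 12.46
  Sum = 216.0325 mg/L·hr

AUC = 216 mg/L·hr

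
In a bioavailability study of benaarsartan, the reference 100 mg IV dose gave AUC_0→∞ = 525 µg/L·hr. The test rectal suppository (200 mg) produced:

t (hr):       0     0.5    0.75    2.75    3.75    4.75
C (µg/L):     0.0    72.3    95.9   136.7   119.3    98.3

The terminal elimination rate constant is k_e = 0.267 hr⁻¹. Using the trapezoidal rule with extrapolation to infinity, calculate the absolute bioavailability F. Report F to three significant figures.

F = 0.835

Trapezoidal AUC_0→4.75 (rectal suppository):
  [0→0.5]: (0.0+72.3)/2 × 0.5 = 18.075
  [0.5→0.75]: (72.3+95.9)/2 × 0.25 = 21.025
  [0.75→2.75]: (95.9+136.7)/2 × 2 = 232.6
  [2.75→3.75]: (136.7+119.3)/2 × 1 = 128.0
  [3.75→4.75]: (119.3+98.3)/2 × 1 = 108.8
  Sum = 508.5 µg/L·hr
Tail: C_last/k_e = 98.3/0.267 = 368.165
AUC_0→∞ (rectal suppository) = 508.5 + 368.165 = 876.665 µg/L·hr
F = (AUC_ev/D_ev)/(AUC_iv/D_iv) = (876.665/200)/(525/100) = 4.383325/5.25 = 0.8349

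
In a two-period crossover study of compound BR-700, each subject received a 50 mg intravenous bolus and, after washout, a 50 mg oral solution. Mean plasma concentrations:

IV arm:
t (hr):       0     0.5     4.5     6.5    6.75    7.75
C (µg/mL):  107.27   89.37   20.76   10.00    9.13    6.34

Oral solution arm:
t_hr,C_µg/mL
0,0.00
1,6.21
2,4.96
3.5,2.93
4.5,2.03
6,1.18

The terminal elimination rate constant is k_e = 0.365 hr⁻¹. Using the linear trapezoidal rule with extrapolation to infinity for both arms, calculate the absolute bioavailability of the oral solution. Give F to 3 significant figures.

Trapezoidal AUC_0→7.75 (IV):
  [0→0.5]: (107.27+89.37)/2 × 0.5 = 49.16
  [0.5→4.5]: (89.37+20.76)/2 × 4 = 220.26
  [4.5→6.5]: (20.76+10.00)/2 × 2 = 30.76
  [6.5→6.75]: (10.00+9.13)/2 × 0.25 = 2.39125
  [6.75→7.75]: (9.13+6.34)/2 × 1 = 7.735
  Sum = 310.30625 µg/mL·hr
IV tail: 6.34/0.365 = 17.370; AUC_iv,0→∞ = 310.30625 + 17.370 = 327.67625 µg/mL·hr
Trapezoidal AUC_0→6 (oral solution):
  [0→1]: (0.00+6.21)/2 × 1 = 3.105
  [1→2]: (6.21+4.96)/2 × 1 = 5.585
  [2→3.5]: (4.96+2.93)/2 × 1.5 = 5.9175
  [3.5→4.5]: (2.93+2.03)/2 × 1 = 2.48
  [4.5→6]: (2.03+1.18)/2 × 1.5 = 2.4075
  Sum = 19.495 µg/mL·hr
oral solution tail: 1.18/0.365 = 3.233; AUC_ev,0→∞ = 19.495 + 3.233 = 22.728 µg/mL·hr
F = (AUC_ev/D_ev)/(AUC_iv/D_iv) = (22.728/50)/(327.67625/50) = 0.45456/6.553525 = 0.0694

F = 0.0694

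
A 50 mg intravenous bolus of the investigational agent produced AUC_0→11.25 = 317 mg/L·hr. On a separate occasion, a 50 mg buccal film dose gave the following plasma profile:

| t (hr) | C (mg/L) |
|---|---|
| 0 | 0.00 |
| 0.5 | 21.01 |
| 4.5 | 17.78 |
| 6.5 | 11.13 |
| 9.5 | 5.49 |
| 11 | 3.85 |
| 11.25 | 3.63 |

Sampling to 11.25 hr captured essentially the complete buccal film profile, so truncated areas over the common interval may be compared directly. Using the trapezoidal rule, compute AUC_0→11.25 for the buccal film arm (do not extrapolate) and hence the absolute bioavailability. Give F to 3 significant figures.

F = 0.456

Trapezoidal AUC_0→11.25 (buccal film):
  [0→0.5]: (0.00+21.01)/2 × 0.5 = 5.2525
  [0.5→4.5]: (21.01+17.78)/2 × 4 = 77.58
  [4.5→6.5]: (17.78+11.13)/2 × 2 = 28.91
  [6.5→9.5]: (11.13+5.49)/2 × 3 = 24.93
  [9.5→11]: (5.49+3.85)/2 × 1.5 = 7.005
  [11→11.25]: (3.85+3.63)/2 × 0.25 = 0.935
  Sum = 144.6125 mg/L·hr
F = (AUC_ev/D_ev)/(AUC_iv/D_iv) = (144.6125/50)/(317/50) = 2.89225/6.34 = 0.4562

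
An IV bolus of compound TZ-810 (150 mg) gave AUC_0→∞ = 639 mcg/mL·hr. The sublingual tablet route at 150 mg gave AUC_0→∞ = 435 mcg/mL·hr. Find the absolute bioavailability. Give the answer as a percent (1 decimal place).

F = 68.1%

F = (AUC_ev / D_ev) / (AUC_iv / D_iv)
  = (435/150) / (639/150)
  = 2.9 / 4.26 = 0.6808
  = 68.08%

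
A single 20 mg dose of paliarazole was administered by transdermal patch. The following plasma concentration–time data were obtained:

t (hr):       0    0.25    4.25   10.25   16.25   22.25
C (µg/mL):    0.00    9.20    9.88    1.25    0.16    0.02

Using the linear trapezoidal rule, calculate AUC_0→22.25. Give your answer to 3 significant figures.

Trapezoidal AUC_0→22.25:
  [0→0.25]: (0.00+9.20)/2 × 0.25 = 1.15
  [0.25→4.25]: (9.20+9.88)/2 × 4 = 38.16
  [4.25→10.25]: (9.88+1.25)/2 × 6 = 33.39
  [10.25→16.25]: (1.25+0.16)/2 × 6 = 4.23
  [16.25→22.25]: (0.16+0.02)/2 × 6 = 0.54
  Sum = 77.47 µg/mL·hr

AUC = 77.5 µg/mL·hr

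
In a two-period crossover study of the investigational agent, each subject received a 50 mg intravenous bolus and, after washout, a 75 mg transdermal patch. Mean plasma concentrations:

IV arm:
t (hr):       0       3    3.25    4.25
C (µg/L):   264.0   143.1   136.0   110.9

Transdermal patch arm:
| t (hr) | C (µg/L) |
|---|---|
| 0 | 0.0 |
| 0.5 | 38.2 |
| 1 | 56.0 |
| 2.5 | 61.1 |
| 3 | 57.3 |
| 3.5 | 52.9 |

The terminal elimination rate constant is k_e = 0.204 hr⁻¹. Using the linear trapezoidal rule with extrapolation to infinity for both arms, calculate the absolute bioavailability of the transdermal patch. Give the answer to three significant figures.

Trapezoidal AUC_0→4.25 (IV):
  [0→3]: (264.0+143.1)/2 × 3 = 610.65
  [3→3.25]: (143.1+136.0)/2 × 0.25 = 34.8875
  [3.25→4.25]: (136.0+110.9)/2 × 1 = 123.45
  Sum = 768.9875 µg/L·hr
IV tail: 110.9/0.204 = 543.627; AUC_iv,0→∞ = 768.9875 + 543.627 = 1312.6145 µg/L·hr
Trapezoidal AUC_0→3.5 (transdermal patch):
  [0→0.5]: (0.0+38.2)/2 × 0.5 = 9.55
  [0.5→1]: (38.2+56.0)/2 × 0.5 = 23.55
  [1→2.5]: (56.0+61.1)/2 × 1.5 = 87.825
  [2.5→3]: (61.1+57.3)/2 × 0.5 = 29.6
  [3→3.5]: (57.3+52.9)/2 × 0.5 = 27.55
  Sum = 178.075 µg/L·hr
transdermal patch tail: 52.9/0.204 = 259.314; AUC_ev,0→∞ = 178.075 + 259.314 = 437.389 µg/L·hr
F = (AUC_ev/D_ev)/(AUC_iv/D_iv) = (437.389/75)/(1312.6145/50) = 5.83185/26.25229 = 0.2221

F = 0.222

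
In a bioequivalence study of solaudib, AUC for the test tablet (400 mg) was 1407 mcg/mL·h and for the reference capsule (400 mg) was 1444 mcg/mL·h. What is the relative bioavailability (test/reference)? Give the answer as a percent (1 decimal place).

F_rel = 97.4%

F_rel = (AUC_test/D_test) / (AUC_ref/D_ref)
      = (1407/400) / (1444/400)
      = 3.5175 / 3.61 = 0.9744 = 97.44%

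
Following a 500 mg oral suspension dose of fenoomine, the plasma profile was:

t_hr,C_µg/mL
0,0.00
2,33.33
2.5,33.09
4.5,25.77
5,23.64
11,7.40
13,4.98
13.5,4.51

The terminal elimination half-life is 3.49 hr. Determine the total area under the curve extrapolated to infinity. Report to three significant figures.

Trapezoidal AUC_0→13.5:
  [0→2]: (0.00+33.33)/2 × 2 = 33.33
  [2→2.5]: (33.33+33.09)/2 × 0.5 = 16.605
  [2.5→4.5]: (33.09+25.77)/2 × 2 = 58.86
  [4.5→5]: (25.77+23.64)/2 × 0.5 = 12.3525
  [5→11]: (23.64+7.40)/2 × 6 = 93.12
  [11→13]: (7.40+4.98)/2 × 2 = 12.38
  [13→13.5]: (4.98+4.51)/2 × 0.5 = 2.3725
  Sum = 229.02 µg/mL·hr
k_e = ln2 / t½ = 0.693147 / 3.49 = 0.1986 hr^-1
Extrapolated tail: C_last / k_e = 4.51 / 0.1986 = 22.709
AUC_0→∞ = 229.02 + 22.709 = 251.729 µg/mL·hr

AUC = 252 µg/mL·hr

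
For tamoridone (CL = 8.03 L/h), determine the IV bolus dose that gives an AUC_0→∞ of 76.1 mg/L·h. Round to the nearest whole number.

Dose_iv = CL × AUC_0→∞
     = 8.03 × 76.1 = 611.083 mg

Dose = 611 mg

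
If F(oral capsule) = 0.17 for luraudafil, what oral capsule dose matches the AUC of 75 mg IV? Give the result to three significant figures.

For equal systemic exposure: F × D_ev = D_iv
D_ev = D_iv / F = 75 / 0.17 = 441.176 mg

D_oral = 441 mg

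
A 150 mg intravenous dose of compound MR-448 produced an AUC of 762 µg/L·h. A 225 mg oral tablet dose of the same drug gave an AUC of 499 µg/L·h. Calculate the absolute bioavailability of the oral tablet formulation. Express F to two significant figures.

F = (AUC_ev / D_ev) / (AUC_iv / D_iv)
  = (499/225) / (762/150)
  = 2.21778 / 5.08 = 0.4366

F = 0.44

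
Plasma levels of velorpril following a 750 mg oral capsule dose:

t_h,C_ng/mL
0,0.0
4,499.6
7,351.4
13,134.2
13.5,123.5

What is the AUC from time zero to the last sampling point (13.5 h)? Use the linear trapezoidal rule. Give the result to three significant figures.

Trapezoidal AUC_0→13.5:
  [0→4]: (0.0+499.6)/2 × 4 = 999.2
  [4→7]: (499.6+351.4)/2 × 3 = 1276.5
  [7→13]: (351.4+134.2)/2 × 6 = 1456.8
  [13→13.5]: (134.2+123.5)/2 × 0.5 = 64.425
  Sum = 3796.925 ng/mL·h

AUC = 3800 ng/mL·h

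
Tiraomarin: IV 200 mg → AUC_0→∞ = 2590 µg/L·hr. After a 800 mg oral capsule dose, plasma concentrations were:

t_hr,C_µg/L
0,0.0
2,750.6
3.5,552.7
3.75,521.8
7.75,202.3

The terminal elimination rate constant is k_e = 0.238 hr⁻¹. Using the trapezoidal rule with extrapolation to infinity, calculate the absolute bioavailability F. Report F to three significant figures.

F = 0.402

Trapezoidal AUC_0→7.75 (oral capsule):
  [0→2]: (0.0+750.6)/2 × 2 = 750.6
  [2→3.5]: (750.6+552.7)/2 × 1.5 = 977.475
  [3.5→3.75]: (552.7+521.8)/2 × 0.25 = 134.3125
  [3.75→7.75]: (521.8+202.3)/2 × 4 = 1448.2
  Sum = 3310.5875 µg/L·hr
Tail: C_last/k_e = 202.3/0.238 = 850.000
AUC_0→∞ (oral capsule) = 3310.5875 + 850.000 = 4160.5875 µg/L·hr
F = (AUC_ev/D_ev)/(AUC_iv/D_iv) = (4160.5875/800)/(2590/200) = 5.20073/12.95 = 0.4016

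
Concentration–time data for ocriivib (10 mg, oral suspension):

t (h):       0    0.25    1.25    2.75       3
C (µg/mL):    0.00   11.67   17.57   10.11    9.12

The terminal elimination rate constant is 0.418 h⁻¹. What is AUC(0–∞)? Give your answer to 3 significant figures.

Trapezoidal AUC_0→3:
  [0→0.25]: (0.00+11.67)/2 × 0.25 = 1.45875
  [0.25→1.25]: (11.67+17.57)/2 × 1 = 14.62
  [1.25→2.75]: (17.57+10.11)/2 × 1.5 = 20.76
  [2.75→3]: (10.11+9.12)/2 × 0.25 = 2.40375
  Sum = 39.2425 µg/mL·h
Extrapolated tail: C_last / k_e = 9.12 / 0.418 = 21.818
AUC_0→∞ = 39.2425 + 21.818 = 61.0605 µg/mL·h

AUC = 61.1 µg/mL·h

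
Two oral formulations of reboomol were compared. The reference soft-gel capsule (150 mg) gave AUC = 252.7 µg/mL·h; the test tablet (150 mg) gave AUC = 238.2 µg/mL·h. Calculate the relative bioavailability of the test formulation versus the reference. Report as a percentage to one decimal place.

F_rel = 94.3%

F_rel = (AUC_test/D_test) / (AUC_ref/D_ref)
      = (238.2/150) / (252.7/150)
      = 1.588 / 1.68467 = 0.9426 = 94.26%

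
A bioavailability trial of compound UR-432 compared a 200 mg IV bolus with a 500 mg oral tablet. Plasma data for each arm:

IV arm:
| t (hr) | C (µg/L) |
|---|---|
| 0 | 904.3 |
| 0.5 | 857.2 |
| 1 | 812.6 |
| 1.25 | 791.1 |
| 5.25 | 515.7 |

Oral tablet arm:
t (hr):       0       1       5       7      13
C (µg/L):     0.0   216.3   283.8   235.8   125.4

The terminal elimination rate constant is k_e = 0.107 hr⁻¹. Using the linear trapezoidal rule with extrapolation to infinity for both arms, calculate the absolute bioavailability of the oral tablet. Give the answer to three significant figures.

Trapezoidal AUC_0→5.25 (IV):
  [0→0.5]: (904.3+857.2)/2 × 0.5 = 440.375
  [0.5→1]: (857.2+812.6)/2 × 0.5 = 417.45
  [1→1.25]: (812.6+791.1)/2 × 0.25 = 200.4625
  [1.25→5.25]: (791.1+515.7)/2 × 4 = 2613.6
  Sum = 3671.8875 µg/L·hr
IV tail: 515.7/0.107 = 4819.626; AUC_iv,0→∞ = 3671.8875 + 4819.626 = 8491.5135 µg/L·hr
Trapezoidal AUC_0→13 (oral tablet):
  [0→1]: (0.0+216.3)/2 × 1 = 108.15
  [1→5]: (216.3+283.8)/2 × 4 = 1000.2
  [5→7]: (283.8+235.8)/2 × 2 = 519.6
  [7→13]: (235.8+125.4)/2 × 6 = 1083.6
  Sum = 2711.55 µg/L·hr
oral tablet tail: 125.4/0.107 = 1171.963; AUC_ev,0→∞ = 2711.55 + 1171.963 = 3883.513 µg/L·hr
F = (AUC_ev/D_ev)/(AUC_iv/D_iv) = (3883.513/500)/(8491.5135/200) = 7.767026/42.4576 = 0.1829

F = 0.183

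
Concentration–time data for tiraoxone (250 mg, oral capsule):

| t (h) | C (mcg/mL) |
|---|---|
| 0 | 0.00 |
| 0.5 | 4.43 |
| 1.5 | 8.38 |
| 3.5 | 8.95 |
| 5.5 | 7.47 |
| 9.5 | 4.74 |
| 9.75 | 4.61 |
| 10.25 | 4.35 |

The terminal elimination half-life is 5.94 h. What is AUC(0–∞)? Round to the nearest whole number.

AUC = 106 mcg/mL·h

Trapezoidal AUC_0→10.25:
  [0→0.5]: (0.00+4.43)/2 × 0.5 = 1.1075
  [0.5→1.5]: (4.43+8.38)/2 × 1 = 6.405
  [1.5→3.5]: (8.38+8.95)/2 × 2 = 17.33
  [3.5→5.5]: (8.95+7.47)/2 × 2 = 16.42
  [5.5→9.5]: (7.47+4.74)/2 × 4 = 24.42
  [9.5→9.75]: (4.74+4.61)/2 × 0.25 = 1.16875
  [9.75→10.25]: (4.61+4.35)/2 × 0.5 = 2.24
  Sum = 69.09125 mcg/mL·h
k_e = ln2 / t½ = 0.693147 / 5.94 = 0.1167 h^-1
Extrapolated tail: C_last / k_e = 4.35 / 0.1167 = 37.275
AUC_0→∞ = 69.09125 + 37.275 = 106.36625 mcg/mL·h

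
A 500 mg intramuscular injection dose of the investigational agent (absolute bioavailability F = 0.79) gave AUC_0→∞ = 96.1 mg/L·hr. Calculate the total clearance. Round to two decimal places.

CL = 4.11 L/hr

CL = F × Dose / AUC_0→∞
   = 0.79 × 500 / 96.1 = 4.1103 L/hr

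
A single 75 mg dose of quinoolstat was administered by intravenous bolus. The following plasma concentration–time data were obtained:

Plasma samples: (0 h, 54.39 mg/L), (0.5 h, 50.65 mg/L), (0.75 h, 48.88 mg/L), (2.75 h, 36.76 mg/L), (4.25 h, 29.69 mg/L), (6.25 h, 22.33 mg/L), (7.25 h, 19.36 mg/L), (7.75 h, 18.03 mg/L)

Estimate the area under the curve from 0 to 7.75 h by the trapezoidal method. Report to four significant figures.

Trapezoidal AUC_0→7.75:
  [0→0.5]: (54.39+50.65)/2 × 0.5 = 26.26
  [0.5→0.75]: (50.65+48.88)/2 × 0.25 = 12.44125
  [0.75→2.75]: (48.88+36.76)/2 × 2 = 85.64
  [2.75→4.25]: (36.76+29.69)/2 × 1.5 = 49.8375
  [4.25→6.25]: (29.69+22.33)/2 × 2 = 52.02
  [6.25→7.25]: (22.33+19.36)/2 × 1 = 20.845
  [7.25→7.75]: (19.36+18.03)/2 × 0.5 = 9.3475
  Sum = 256.39125 mg/L·h

AUC = 256.4 mg/L·h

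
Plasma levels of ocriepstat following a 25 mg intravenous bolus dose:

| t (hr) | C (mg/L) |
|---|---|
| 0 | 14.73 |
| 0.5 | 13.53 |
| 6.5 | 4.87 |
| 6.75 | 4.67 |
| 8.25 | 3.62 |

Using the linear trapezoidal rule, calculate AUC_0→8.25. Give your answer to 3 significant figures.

AUC = 69.7 mg/L·hr

Trapezoidal AUC_0→8.25:
  [0→0.5]: (14.73+13.53)/2 × 0.5 = 7.065
  [0.5→6.5]: (13.53+4.87)/2 × 6 = 55.2
  [6.5→6.75]: (4.87+4.67)/2 × 0.25 = 1.1925
  [6.75→8.25]: (4.67+3.62)/2 × 1.5 = 6.2175
  Sum = 69.675 mg/L·hr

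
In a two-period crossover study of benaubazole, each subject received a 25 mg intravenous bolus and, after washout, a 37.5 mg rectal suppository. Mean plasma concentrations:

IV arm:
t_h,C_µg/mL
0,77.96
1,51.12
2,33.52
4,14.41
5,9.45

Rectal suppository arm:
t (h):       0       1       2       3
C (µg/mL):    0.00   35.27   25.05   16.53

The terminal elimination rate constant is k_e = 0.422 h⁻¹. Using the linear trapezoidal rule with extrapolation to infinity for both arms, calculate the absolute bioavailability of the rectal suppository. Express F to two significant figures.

Trapezoidal AUC_0→5 (IV):
  [0→1]: (77.96+51.12)/2 × 1 = 64.54
  [1→2]: (51.12+33.52)/2 × 1 = 42.32
  [2→4]: (33.52+14.41)/2 × 2 = 47.93
  [4→5]: (14.41+9.45)/2 × 1 = 11.93
  Sum = 166.72 µg/mL·h
IV tail: 9.45/0.422 = 22.393; AUC_iv,0→∞ = 166.72 + 22.393 = 189.113 µg/mL·h
Trapezoidal AUC_0→3 (rectal suppository):
  [0→1]: (0.00+35.27)/2 × 1 = 17.635
  [1→2]: (35.27+25.05)/2 × 1 = 30.16
  [2→3]: (25.05+16.53)/2 × 1 = 20.79
  Sum = 68.585 µg/mL·h
rectal suppository tail: 16.53/0.422 = 39.171; AUC_ev,0→∞ = 68.585 + 39.171 = 107.756 µg/mL·h
F = (AUC_ev/D_ev)/(AUC_iv/D_iv) = (107.756/37.5)/(189.113/25) = 2.87349/7.56452 = 0.3799

F = 0.38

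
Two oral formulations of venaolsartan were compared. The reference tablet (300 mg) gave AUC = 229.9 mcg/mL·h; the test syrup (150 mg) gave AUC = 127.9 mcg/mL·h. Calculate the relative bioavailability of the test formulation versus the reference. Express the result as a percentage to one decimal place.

F_rel = (AUC_test/D_test) / (AUC_ref/D_ref)
      = (127.9/150) / (229.9/300)
      = 0.852667 / 0.766333 = 1.1127 = 111.27%

F_rel = 111.3%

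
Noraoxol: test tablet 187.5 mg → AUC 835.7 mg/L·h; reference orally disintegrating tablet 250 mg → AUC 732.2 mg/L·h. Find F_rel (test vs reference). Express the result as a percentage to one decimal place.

F_rel = 152.2%

F_rel = (AUC_test/D_test) / (AUC_ref/D_ref)
      = (835.7/187.5) / (732.2/250)
      = 4.45707 / 2.9288 = 1.5218 = 152.18%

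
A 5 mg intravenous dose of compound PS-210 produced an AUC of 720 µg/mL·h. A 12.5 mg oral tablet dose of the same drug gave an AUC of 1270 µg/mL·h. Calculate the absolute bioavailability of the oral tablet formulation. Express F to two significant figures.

F = 0.71

F = (AUC_ev / D_ev) / (AUC_iv / D_iv)
  = (1270/12.5) / (720/5)
  = 101.6 / 144 = 0.7056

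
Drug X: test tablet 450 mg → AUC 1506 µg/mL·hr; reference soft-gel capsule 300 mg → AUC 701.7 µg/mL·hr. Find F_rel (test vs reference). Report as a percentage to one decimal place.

F_rel = (AUC_test/D_test) / (AUC_ref/D_ref)
      = (1506/450) / (701.7/300)
      = 3.34667 / 2.339 = 1.4308 = 143.08%

F_rel = 143.1%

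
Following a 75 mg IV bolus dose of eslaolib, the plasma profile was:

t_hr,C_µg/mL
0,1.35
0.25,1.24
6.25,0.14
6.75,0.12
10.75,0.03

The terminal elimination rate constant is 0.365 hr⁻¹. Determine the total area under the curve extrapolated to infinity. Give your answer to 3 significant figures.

AUC = 4.91 µg/mL·hr

Trapezoidal AUC_0→10.75:
  [0→0.25]: (1.35+1.24)/2 × 0.25 = 0.32375
  [0.25→6.25]: (1.24+0.14)/2 × 6 = 4.14
  [6.25→6.75]: (0.14+0.12)/2 × 0.5 = 0.065
  [6.75→10.75]: (0.12+0.03)/2 × 4 = 0.3
  Sum = 4.82875 µg/mL·hr
Extrapolated tail: C_last / k_e = 0.03 / 0.365 = 0.082
AUC_0→∞ = 4.82875 + 0.082 = 4.91075 µg/mL·hr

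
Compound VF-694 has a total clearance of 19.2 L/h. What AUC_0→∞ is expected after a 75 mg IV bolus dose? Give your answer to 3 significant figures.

AUC = 3.91 mg/L·h

AUC_0→∞ = Dose_iv / CL
        = 75 / 19.2 = 3.90625 mg/L·h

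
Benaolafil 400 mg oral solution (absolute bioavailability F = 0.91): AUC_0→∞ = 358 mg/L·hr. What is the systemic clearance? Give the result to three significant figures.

CL = F × Dose / AUC_0→∞
   = 0.91 × 400 / 358 = 1.01676 L/hr

CL = 1.02 L/hr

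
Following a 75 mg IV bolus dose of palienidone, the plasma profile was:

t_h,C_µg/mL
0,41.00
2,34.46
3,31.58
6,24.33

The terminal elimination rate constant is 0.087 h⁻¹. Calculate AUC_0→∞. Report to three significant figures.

AUC = 472 µg/mL·h

Trapezoidal AUC_0→6:
  [0→2]: (41.00+34.46)/2 × 2 = 75.46
  [2→3]: (34.46+31.58)/2 × 1 = 33.02
  [3→6]: (31.58+24.33)/2 × 3 = 83.865
  Sum = 192.345 µg/mL·h
Extrapolated tail: C_last / k_e = 24.33 / 0.087 = 279.655
AUC_0→∞ = 192.345 + 279.655 = 472.0 µg/mL·h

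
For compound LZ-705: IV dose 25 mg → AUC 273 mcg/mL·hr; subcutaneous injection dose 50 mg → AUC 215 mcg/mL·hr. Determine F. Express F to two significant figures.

F = 0.39

F = (AUC_ev / D_ev) / (AUC_iv / D_iv)
  = (215/50) / (273/25)
  = 4.3 / 10.92 = 0.3938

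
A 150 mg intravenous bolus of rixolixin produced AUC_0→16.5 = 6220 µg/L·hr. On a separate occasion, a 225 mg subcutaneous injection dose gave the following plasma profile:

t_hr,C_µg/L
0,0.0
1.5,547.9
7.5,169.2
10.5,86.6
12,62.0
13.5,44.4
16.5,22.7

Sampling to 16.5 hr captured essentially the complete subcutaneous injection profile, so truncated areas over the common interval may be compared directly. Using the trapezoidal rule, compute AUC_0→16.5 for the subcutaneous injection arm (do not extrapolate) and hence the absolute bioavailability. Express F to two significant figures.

Trapezoidal AUC_0→16.5 (subcutaneous injection):
  [0→1.5]: (0.0+547.9)/2 × 1.5 = 410.925
  [1.5→7.5]: (547.9+169.2)/2 × 6 = 2151.3
  [7.5→10.5]: (169.2+86.6)/2 × 3 = 383.7
  [10.5→12]: (86.6+62.0)/2 × 1.5 = 111.45
  [12→13.5]: (62.0+44.4)/2 × 1.5 = 79.8
  [13.5→16.5]: (44.4+22.7)/2 × 3 = 100.65
  Sum = 3237.825 µg/L·hr
F = (AUC_ev/D_ev)/(AUC_iv/D_iv) = (3237.825/225)/(6220/150) = 14.3903/41.4667 = 0.3470

F = 0.35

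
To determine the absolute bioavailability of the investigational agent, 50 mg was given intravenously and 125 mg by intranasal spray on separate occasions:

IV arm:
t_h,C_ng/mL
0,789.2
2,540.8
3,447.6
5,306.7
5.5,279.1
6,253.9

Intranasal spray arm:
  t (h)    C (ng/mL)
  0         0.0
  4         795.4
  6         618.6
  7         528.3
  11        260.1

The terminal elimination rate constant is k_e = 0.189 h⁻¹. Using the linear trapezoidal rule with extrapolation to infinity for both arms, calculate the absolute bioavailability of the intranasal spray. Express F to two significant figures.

F = 0.62

Trapezoidal AUC_0→6 (IV):
  [0→2]: (789.2+540.8)/2 × 2 = 1330.0
  [2→3]: (540.8+447.6)/2 × 1 = 494.2
  [3→5]: (447.6+306.7)/2 × 2 = 754.3
  [5→5.5]: (306.7+279.1)/2 × 0.5 = 146.45
  [5.5→6]: (279.1+253.9)/2 × 0.5 = 133.25
  Sum = 2858.2 ng/mL·h
IV tail: 253.9/0.189 = 1343.386; AUC_iv,0→∞ = 2858.2 + 1343.386 = 4201.586 ng/mL·h
Trapezoidal AUC_0→11 (intranasal spray):
  [0→4]: (0.0+795.4)/2 × 4 = 1590.8
  [4→6]: (795.4+618.6)/2 × 2 = 1414.0
  [6→7]: (618.6+528.3)/2 × 1 = 573.45
  [7→11]: (528.3+260.1)/2 × 4 = 1576.8
  Sum = 5155.05 ng/mL·h
intranasal spray tail: 260.1/0.189 = 1376.190; AUC_ev,0→∞ = 5155.05 + 1376.190 = 6531.24 ng/mL·h
F = (AUC_ev/D_ev)/(AUC_iv/D_iv) = (6531.24/125)/(4201.586/50) = 52.24992/84.03172 = 0.6218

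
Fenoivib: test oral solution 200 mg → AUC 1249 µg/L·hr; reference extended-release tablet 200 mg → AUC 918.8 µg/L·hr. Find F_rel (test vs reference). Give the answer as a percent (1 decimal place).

F_rel = 135.9%

F_rel = (AUC_test/D_test) / (AUC_ref/D_ref)
      = (1249/200) / (918.8/200)
      = 6.245 / 4.594 = 1.3594 = 135.94%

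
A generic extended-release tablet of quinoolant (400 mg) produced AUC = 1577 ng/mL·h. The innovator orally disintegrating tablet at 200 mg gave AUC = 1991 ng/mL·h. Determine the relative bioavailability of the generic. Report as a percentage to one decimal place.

F_rel = 39.6%

F_rel = (AUC_test/D_test) / (AUC_ref/D_ref)
      = (1577/400) / (1991/200)
      = 3.9425 / 9.955 = 0.3960 = 39.60%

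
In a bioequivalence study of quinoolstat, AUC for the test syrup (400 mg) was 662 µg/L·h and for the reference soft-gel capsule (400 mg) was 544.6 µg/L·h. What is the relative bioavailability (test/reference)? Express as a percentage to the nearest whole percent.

F_rel = (AUC_test/D_test) / (AUC_ref/D_ref)
      = (662/400) / (544.6/400)
      = 1.655 / 1.3615 = 1.2156 = 121.56%

F_rel = 122%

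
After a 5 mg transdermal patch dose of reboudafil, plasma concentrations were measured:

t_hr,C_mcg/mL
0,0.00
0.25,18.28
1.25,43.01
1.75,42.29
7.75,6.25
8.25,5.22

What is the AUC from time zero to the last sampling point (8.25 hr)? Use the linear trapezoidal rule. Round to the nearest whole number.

AUC = 203 mcg/mL·hr

Trapezoidal AUC_0→8.25:
  [0→0.25]: (0.00+18.28)/2 × 0.25 = 2.285
  [0.25→1.25]: (18.28+43.01)/2 × 1 = 30.645
  [1.25→1.75]: (43.01+42.29)/2 × 0.5 = 21.325
  [1.75→7.75]: (42.29+6.25)/2 × 6 = 145.62
  [7.75→8.25]: (6.25+5.22)/2 × 0.5 = 2.8675
  Sum = 202.7425 mcg/mL·hr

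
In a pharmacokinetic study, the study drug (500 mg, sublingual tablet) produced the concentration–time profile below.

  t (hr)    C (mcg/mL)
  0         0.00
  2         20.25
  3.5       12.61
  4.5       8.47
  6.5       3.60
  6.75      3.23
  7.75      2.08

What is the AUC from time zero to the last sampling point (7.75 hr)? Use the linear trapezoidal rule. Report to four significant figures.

AUC = 71.01 mcg/mL·hr

Trapezoidal AUC_0→7.75:
  [0→2]: (0.00+20.25)/2 × 2 = 20.25
  [2→3.5]: (20.25+12.61)/2 × 1.5 = 24.645
  [3.5→4.5]: (12.61+8.47)/2 × 1 = 10.54
  [4.5→6.5]: (8.47+3.60)/2 × 2 = 12.07
  [6.5→6.75]: (3.60+3.23)/2 × 0.25 = 0.85375
  [6.75→7.75]: (3.23+2.08)/2 × 1 = 2.655
  Sum = 71.01375 mcg/mL·hr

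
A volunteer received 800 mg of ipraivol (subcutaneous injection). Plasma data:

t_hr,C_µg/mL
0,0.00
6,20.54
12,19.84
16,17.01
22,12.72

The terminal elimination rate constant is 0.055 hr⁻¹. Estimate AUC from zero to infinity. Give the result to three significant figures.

Trapezoidal AUC_0→22:
  [0→6]: (0.00+20.54)/2 × 6 = 61.62
  [6→12]: (20.54+19.84)/2 × 6 = 121.14
  [12→16]: (19.84+17.01)/2 × 4 = 73.7
  [16→22]: (17.01+12.72)/2 × 6 = 89.19
  Sum = 345.65 µg/mL·hr
Extrapolated tail: C_last / k_e = 12.72 / 0.055 = 231.273
AUC_0→∞ = 345.65 + 231.273 = 576.923 µg/mL·hr

AUC = 577 µg/mL·hr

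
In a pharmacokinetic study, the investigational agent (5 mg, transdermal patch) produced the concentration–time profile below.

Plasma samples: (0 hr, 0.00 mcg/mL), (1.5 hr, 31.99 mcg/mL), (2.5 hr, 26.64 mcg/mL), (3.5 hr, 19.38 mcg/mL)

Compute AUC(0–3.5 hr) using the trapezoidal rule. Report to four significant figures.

AUC = 76.32 mcg/mL·hr

Trapezoidal AUC_0→3.5:
  [0→1.5]: (0.00+31.99)/2 × 1.5 = 23.9925
  [1.5→2.5]: (31.99+26.64)/2 × 1 = 29.315
  [2.5→3.5]: (26.64+19.38)/2 × 1 = 23.01
  Sum = 76.3175 mcg/mL·hr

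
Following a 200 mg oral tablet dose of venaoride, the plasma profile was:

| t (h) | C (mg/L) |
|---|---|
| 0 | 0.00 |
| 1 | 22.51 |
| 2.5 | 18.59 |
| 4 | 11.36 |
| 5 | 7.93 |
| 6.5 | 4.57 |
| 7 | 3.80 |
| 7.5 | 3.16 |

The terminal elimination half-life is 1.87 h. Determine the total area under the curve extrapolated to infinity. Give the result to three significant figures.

AUC = 95.9 mg/L·h

Trapezoidal AUC_0→7.5:
  [0→1]: (0.00+22.51)/2 × 1 = 11.255
  [1→2.5]: (22.51+18.59)/2 × 1.5 = 30.825
  [2.5→4]: (18.59+11.36)/2 × 1.5 = 22.4625
  [4→5]: (11.36+7.93)/2 × 1 = 9.645
  [5→6.5]: (7.93+4.57)/2 × 1.5 = 9.375
  [6.5→7]: (4.57+3.80)/2 × 0.5 = 2.0925
  [7→7.5]: (3.80+3.16)/2 × 0.5 = 1.74
  Sum = 87.395 mg/L·h
k_e = ln2 / t½ = 0.693147 / 1.87 = 0.3707 h^-1
Extrapolated tail: C_last / k_e = 3.16 / 0.3707 = 8.524
AUC_0→∞ = 87.395 + 8.524 = 95.919 mg/L·h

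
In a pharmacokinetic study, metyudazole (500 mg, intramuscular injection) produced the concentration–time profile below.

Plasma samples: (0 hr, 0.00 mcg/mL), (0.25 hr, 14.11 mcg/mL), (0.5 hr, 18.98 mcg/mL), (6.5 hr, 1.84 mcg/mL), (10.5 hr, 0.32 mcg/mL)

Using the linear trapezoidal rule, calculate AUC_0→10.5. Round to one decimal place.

AUC = 72.7 mcg/mL·hr

Trapezoidal AUC_0→10.5:
  [0→0.25]: (0.00+14.11)/2 × 0.25 = 1.76375
  [0.25→0.5]: (14.11+18.98)/2 × 0.25 = 4.13625
  [0.5→6.5]: (18.98+1.84)/2 × 6 = 62.46
  [6.5→10.5]: (1.84+0.32)/2 × 4 = 4.32
  Sum = 72.68 mcg/mL·hr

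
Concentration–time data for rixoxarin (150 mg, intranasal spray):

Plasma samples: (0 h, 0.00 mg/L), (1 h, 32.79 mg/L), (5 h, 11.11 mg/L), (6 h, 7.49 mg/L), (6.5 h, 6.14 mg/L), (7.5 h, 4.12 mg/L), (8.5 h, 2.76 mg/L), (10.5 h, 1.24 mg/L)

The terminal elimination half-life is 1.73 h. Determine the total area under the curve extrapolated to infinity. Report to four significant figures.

Trapezoidal AUC_0→10.5:
  [0→1]: (0.00+32.79)/2 × 1 = 16.395
  [1→5]: (32.79+11.11)/2 × 4 = 87.8
  [5→6]: (11.11+7.49)/2 × 1 = 9.3
  [6→6.5]: (7.49+6.14)/2 × 0.5 = 3.4075
  [6.5→7.5]: (6.14+4.12)/2 × 1 = 5.13
  [7.5→8.5]: (4.12+2.76)/2 × 1 = 3.44
  [8.5→10.5]: (2.76+1.24)/2 × 2 = 4.0
  Sum = 129.4725 mg/L·h
k_e = ln2 / t½ = 0.693147 / 1.73 = 0.4007 h^-1
Extrapolated tail: C_last / k_e = 1.24 / 0.4007 = 3.095
AUC_0→∞ = 129.4725 + 3.095 = 132.5675 mg/L·h

AUC = 132.6 mg/L·h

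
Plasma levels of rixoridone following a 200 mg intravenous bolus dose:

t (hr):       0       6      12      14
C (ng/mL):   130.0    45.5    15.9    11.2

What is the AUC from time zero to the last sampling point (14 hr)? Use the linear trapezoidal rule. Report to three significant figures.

Trapezoidal AUC_0→14:
  [0→6]: (130.0+45.5)/2 × 6 = 526.5
  [6→12]: (45.5+15.9)/2 × 6 = 184.2
  [12→14]: (15.9+11.2)/2 × 2 = 27.1
  Sum = 737.8 ng/mL·hr

AUC = 738 ng/mL·hr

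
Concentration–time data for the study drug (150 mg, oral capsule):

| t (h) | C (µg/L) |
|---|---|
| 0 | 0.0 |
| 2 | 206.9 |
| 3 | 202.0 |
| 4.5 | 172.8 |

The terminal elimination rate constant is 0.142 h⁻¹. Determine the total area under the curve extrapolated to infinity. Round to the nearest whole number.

Trapezoidal AUC_0→4.5:
  [0→2]: (0.0+206.9)/2 × 2 = 206.9
  [2→3]: (206.9+202.0)/2 × 1 = 204.45
  [3→4.5]: (202.0+172.8)/2 × 1.5 = 281.1
  Sum = 692.45 µg/L·h
Extrapolated tail: C_last / k_e = 172.8 / 0.142 = 1216.901
AUC_0→∞ = 692.45 + 1216.901 = 1909.351 µg/L·h

AUC = 1909 µg/L·h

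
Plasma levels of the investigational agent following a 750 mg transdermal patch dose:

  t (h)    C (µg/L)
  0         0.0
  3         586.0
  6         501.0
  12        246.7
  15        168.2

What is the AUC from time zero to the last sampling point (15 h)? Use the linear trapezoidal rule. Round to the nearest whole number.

AUC = 5375 µg/L·h

Trapezoidal AUC_0→15:
  [0→3]: (0.0+586.0)/2 × 3 = 879.0
  [3→6]: (586.0+501.0)/2 × 3 = 1630.5
  [6→12]: (501.0+246.7)/2 × 6 = 2243.1
  [12→15]: (246.7+168.2)/2 × 3 = 622.35
  Sum = 5374.95 µg/L·h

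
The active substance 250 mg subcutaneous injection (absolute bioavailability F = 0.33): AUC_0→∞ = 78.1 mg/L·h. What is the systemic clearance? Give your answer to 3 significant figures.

CL = F × Dose / AUC_0→∞
   = 0.33 × 250 / 78.1 = 1.05634 L/h

CL = 1.06 L/h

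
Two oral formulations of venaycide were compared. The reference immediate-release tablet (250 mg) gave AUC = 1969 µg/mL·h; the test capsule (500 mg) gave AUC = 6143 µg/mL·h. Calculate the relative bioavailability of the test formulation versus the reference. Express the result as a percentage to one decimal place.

F_rel = 156.0%

F_rel = (AUC_test/D_test) / (AUC_ref/D_ref)
      = (6143/500) / (1969/250)
      = 12.286 / 7.876 = 1.5599 = 155.99%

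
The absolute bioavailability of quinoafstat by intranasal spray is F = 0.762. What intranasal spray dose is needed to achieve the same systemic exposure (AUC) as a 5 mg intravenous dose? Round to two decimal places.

D_intranasal = 6.56 mg

For equal systemic exposure: F × D_ev = D_iv
D_ev = D_iv / F = 5 / 0.762 = 6.56168 mg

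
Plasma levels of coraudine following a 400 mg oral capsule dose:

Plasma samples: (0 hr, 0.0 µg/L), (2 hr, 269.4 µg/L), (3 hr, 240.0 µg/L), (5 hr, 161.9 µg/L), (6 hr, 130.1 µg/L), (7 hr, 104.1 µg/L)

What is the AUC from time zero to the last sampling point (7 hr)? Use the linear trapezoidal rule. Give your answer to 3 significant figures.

AUC = 1190 µg/L·hr

Trapezoidal AUC_0→7:
  [0→2]: (0.0+269.4)/2 × 2 = 269.4
  [2→3]: (269.4+240.0)/2 × 1 = 254.7
  [3→5]: (240.0+161.9)/2 × 2 = 401.9
  [5→6]: (161.9+130.1)/2 × 1 = 146.0
  [6→7]: (130.1+104.1)/2 × 1 = 117.1
  Sum = 1189.1 µg/L·hr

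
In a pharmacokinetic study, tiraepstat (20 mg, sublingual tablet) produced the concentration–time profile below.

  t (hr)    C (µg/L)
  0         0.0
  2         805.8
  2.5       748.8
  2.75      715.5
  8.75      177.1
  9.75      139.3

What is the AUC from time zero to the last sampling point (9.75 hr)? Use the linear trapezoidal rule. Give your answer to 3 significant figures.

Trapezoidal AUC_0→9.75:
  [0→2]: (0.0+805.8)/2 × 2 = 805.8
  [2→2.5]: (805.8+748.8)/2 × 0.5 = 388.65
  [2.5→2.75]: (748.8+715.5)/2 × 0.25 = 183.0375
  [2.75→8.75]: (715.5+177.1)/2 × 6 = 2677.8
  [8.75→9.75]: (177.1+139.3)/2 × 1 = 158.2
  Sum = 4213.4875 µg/L·hr

AUC = 4210 µg/L·hr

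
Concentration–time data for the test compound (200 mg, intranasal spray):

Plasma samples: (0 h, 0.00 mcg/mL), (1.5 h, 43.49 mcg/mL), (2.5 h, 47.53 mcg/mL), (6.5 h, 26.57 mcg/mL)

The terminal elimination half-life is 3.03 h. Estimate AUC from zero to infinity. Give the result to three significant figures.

AUC = 342 mcg/mL·h

Trapezoidal AUC_0→6.5:
  [0→1.5]: (0.00+43.49)/2 × 1.5 = 32.6175
  [1.5→2.5]: (43.49+47.53)/2 × 1 = 45.51
  [2.5→6.5]: (47.53+26.57)/2 × 4 = 148.2
  Sum = 226.3275 mcg/mL·h
k_e = ln2 / t½ = 0.693147 / 3.03 = 0.2288 h^-1
Extrapolated tail: C_last / k_e = 26.57 / 0.2288 = 116.128
AUC_0→∞ = 226.3275 + 116.128 = 342.4555 mcg/mL·h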